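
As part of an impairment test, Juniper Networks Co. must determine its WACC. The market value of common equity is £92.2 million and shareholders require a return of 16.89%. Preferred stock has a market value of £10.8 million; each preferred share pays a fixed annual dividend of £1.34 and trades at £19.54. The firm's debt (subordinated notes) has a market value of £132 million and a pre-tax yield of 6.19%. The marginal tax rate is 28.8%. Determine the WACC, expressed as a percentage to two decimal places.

9.42%

Cost of preferred: Rp = 1.34 / 19.54 = 6.8577%.
Total capital V = 92.2 + 10.8 + 132 = 235.
Equity: weight = 92.2/235 = 0.3923; cost = 16.89%.
Preferred: weight = 10.8/235 = 0.0460; cost = 6.8577%.
Subordinated notes: weight = 132/235 = 0.5617; after-tax cost = 6.19% × (1 − 28.8%) = 4.4073%.
WACC = 0.3923 × 16.8900% + 0.0460 × 6.8577% + 0.5617 × 4.4073% = 9.4174%.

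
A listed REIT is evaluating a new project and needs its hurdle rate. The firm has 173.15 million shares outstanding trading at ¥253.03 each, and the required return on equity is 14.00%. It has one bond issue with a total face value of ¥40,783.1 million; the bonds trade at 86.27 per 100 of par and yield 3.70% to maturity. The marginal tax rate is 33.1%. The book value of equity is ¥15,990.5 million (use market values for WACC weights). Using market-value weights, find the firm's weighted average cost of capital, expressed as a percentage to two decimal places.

8.87%

Market value of equity E = 253.03 × 173.15m = 43812.1445m. Market value of debt D = 40783.1m × 86.27/100 = 35183.58037m.
Total capital V = 43812.1445 + 35183.58037 = 78995.72487.
Equity: weight = 43812.1445/78995.72487 = 0.5546; cost = 14%.
Bonds outstanding: weight = 35183.58037/78995.72487 = 0.4454; after-tax cost = 3.7% × (1 − 33.1%) = 2.4753%.
WACC = 0.5546 × 14.0000% + 0.4454 × 2.4753% = 8.8671%.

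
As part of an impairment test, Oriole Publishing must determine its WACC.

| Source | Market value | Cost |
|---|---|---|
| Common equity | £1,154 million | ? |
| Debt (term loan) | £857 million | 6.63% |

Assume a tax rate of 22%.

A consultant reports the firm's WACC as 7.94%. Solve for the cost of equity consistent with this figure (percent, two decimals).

10.00%

Total capital V = 1154 + 857 = 2011.
Equity weight = 1154/2011 = 0.5738.
Term loan weight = 857/2011 = 0.4262.
Debt contribution = 0.4262 × 6.63% × (1 − 22%) = 2.2038%.
Required equity contribution = 7.94% − 2.2038% = 5.7362%.
Re = 5.7362% / 0.5738 = 9.9961%.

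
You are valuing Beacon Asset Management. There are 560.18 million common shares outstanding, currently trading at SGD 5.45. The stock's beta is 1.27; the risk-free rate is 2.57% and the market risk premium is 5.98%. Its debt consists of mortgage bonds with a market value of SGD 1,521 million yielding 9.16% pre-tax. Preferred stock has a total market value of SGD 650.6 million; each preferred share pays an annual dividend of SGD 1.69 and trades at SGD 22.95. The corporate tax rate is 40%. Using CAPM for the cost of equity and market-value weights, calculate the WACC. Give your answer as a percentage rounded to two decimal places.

Cost of equity via CAPM: Re = 2.57% + 1.27 × 5.98% = 10.1646%.
Cost of preferred: Rp = 1.69 / 22.95 = 7.3638%.
Market value of equity E = 5.45 × 560.18m = 3052.981m.
Total capital V = 3052.981 + 650.6 + 1521 = 5224.581.
Equity: weight = 3052.981/5224.581 = 0.5843; cost = 10.1646%.
Preferred: weight = 650.6/5224.581 = 0.1245; cost = 7.3638%.
Mortgage bonds: weight = 1521/5224.581 = 0.2911; after-tax cost = 9.16% × (1 − 40%) = 5.4960%.
WACC = 0.5843 × 10.1646% + 0.1245 × 7.3638% + 0.2911 × 5.4960% = 8.4567%.

8.46%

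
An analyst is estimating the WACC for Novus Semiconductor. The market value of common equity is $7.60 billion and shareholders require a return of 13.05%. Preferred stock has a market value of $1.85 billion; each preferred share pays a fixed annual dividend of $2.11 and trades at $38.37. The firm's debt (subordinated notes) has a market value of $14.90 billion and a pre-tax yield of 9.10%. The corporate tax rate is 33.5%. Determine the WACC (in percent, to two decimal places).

Cost of preferred: Rp = 2.11 / 38.37 = 5.4991%.
Total capital V = 7.6 + 1.85 + 14.9 = 24.35.
Equity: weight = 7.6/24.35 = 0.3121; cost = 13.05%.
Preferred: weight = 1.85/24.35 = 0.0760; cost = 5.4991%.
Subordinated notes: weight = 14.9/24.35 = 0.6119; after-tax cost = 9.1% × (1 − 33.5%) = 6.0515%.
WACC = 0.3121 × 13.0500% + 0.0760 × 5.4991% + 0.6119 × 6.0515% = 8.1939%.

8.19%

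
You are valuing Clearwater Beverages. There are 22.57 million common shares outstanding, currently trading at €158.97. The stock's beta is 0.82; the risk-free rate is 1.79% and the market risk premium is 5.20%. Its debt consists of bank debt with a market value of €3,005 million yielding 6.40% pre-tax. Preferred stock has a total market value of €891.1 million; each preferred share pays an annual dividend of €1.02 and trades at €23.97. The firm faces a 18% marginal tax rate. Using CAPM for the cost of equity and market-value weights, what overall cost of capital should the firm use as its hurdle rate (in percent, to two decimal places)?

5.52%

Cost of equity via CAPM: Re = 1.79% + 0.82 × 5.2% = 6.0540%.
Cost of preferred: Rp = 1.02 / 23.97 = 4.2553%.
Market value of equity E = 158.97 × 22.57m = 3587.9529m.
Total capital V = 3587.9529 + 891.1 + 3005 = 7484.0529.
Equity: weight = 3587.9529/7484.0529 = 0.4794; cost = 6.054%.
Preferred: weight = 891.1/7484.0529 = 0.1191; cost = 4.2553%.
Bank debt: weight = 3005/7484.0529 = 0.4015; after-tax cost = 6.4% × (1 − 18%) = 5.2480%.
WACC = 0.4794 × 6.0540% + 0.1191 × 4.2553% + 0.4015 × 5.2480% = 5.5162%.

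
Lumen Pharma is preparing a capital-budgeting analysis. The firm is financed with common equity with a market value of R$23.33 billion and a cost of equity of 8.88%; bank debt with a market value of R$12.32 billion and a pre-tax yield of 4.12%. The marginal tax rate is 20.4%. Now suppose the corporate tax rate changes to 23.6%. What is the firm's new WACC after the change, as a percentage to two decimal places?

6.90%

After the change:
Total capital V = 23.33 + 12.32 = 35.65.
Equity: weight = 23.33/35.65 = 0.6544; cost = 8.88%.
Bank debt: weight = 12.32/35.65 = 0.3456; after-tax cost = 4.12% × (1 − 23.6%) = 3.1477%.
WACC = 0.6544 × 8.8800% + 0.3456 × 3.1477% = 6.8990%.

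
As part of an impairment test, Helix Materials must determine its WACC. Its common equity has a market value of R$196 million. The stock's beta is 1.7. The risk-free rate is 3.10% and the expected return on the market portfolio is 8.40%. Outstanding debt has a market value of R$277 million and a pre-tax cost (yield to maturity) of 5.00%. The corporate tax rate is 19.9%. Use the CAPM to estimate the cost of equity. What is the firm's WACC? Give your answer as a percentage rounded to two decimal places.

7.36%

Market risk premium = 8.4% − 3.1% = 5.3%.
Cost of equity via CAPM: Re = 3.1% + 1.7 × 5.3% = 12.1100%.
Total capital V = 196 + 277 = 473.
Equity: weight = 196/473 = 0.4144; cost = 12.11%.
Debt: weight = 277/473 = 0.5856; after-tax cost = 5% × (1 − 19.9%) = 4.0050%.
WACC = 0.4144 × 12.1100% + 0.5856 × 4.0050% = 7.3635%.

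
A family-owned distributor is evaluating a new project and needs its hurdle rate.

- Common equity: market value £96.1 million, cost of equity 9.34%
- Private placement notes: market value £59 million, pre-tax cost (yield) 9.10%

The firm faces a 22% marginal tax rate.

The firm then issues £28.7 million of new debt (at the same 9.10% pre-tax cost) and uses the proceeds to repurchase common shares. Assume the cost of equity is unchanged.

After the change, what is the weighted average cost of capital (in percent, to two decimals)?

8.07%

After the change:
Total capital V = 67.4 + 87.7 = 155.1.
Equity: weight = 67.4/155.1 = 0.4346; cost = 9.34%.
Private placement notes: weight = 87.7/155.1 = 0.5654; after-tax cost = 9.1% × (1 − 22%) = 7.0980%.
WACC = 0.4346 × 9.3400% + 0.5654 × 7.0980% = 8.0723%.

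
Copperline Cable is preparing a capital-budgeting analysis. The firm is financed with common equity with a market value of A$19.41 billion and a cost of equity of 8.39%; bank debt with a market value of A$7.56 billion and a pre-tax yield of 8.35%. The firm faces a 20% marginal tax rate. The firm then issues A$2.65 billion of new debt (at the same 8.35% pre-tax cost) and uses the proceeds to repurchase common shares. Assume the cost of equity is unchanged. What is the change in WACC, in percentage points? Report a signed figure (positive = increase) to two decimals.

-0.17 pp

Current WACC:
Total capital V = 19.41 + 7.56 = 26.97.
Equity: weight = 19.41/26.97 = 0.7197; cost = 8.39%.
Bank debt: weight = 7.56/26.97 = 0.2803; after-tax cost = 8.35% × (1 − 20%) = 6.6800%.
WACC = 0.7197 × 8.3900% + 0.2803 × 6.6800% = 7.9107%.
After the change:
Total capital V = 16.76 + 10.21 = 26.97.
Equity: weight = 16.76/26.97 = 0.6214; cost = 8.39%.
Bank debt: weight = 10.21/26.97 = 0.3786; after-tax cost = 8.35% × (1 − 20%) = 6.6800%.
WACC = 0.6214 × 8.3900% + 0.3786 × 6.6800% = 7.7426%.
Change in WACC = 7.7426% − 7.9107% = -0.1680 pp.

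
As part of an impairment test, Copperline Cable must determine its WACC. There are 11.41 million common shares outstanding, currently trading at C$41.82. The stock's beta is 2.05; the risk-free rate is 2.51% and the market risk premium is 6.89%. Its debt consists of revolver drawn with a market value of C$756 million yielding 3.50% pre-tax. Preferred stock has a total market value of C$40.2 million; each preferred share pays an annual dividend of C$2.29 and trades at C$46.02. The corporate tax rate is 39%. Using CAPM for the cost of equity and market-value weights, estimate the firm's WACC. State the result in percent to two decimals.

7.66%

Cost of equity via CAPM: Re = 2.51% + 2.05 × 6.89% = 16.6345%.
Cost of preferred: Rp = 2.29 / 46.02 = 4.9761%.
Market value of equity E = 41.82 × 11.41m = 477.1662m.
Total capital V = 477.1662 + 40.2 + 756 = 1273.3662.
Equity: weight = 477.1662/1273.3662 = 0.3747; cost = 16.6345%.
Preferred: weight = 40.2/1273.3662 = 0.0316; cost = 4.9761%.
Revolver drawn: weight = 756/1273.3662 = 0.5937; after-tax cost = 3.5% × (1 − 39%) = 2.1350%.
WACC = 0.3747 × 16.6345% + 0.0316 × 4.9761% + 0.5937 × 2.1350% = 7.6581%.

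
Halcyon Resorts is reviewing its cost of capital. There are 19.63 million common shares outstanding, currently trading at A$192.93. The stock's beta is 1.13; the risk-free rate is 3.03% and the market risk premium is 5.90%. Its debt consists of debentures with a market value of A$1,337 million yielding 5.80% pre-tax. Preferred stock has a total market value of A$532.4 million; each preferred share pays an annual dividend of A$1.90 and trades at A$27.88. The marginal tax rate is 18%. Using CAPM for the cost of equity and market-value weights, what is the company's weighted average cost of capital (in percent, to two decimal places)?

Cost of equity via CAPM: Re = 3.03% + 1.13 × 5.9% = 9.6970%.
Cost of preferred: Rp = 1.9 / 27.88 = 6.8149%.
Market value of equity E = 192.93 × 19.63m = 3787.2159m.
Total capital V = 3787.2159 + 532.4 + 1337 = 5656.6159.
Equity: weight = 3787.2159/5656.6159 = 0.6695; cost = 9.697%.
Preferred: weight = 532.4/5656.6159 = 0.0941; cost = 6.8149%.
Debentures: weight = 1337/5656.6159 = 0.2364; after-tax cost = 5.8% × (1 − 18%) = 4.7560%.
WACC = 0.6695 × 9.6970% + 0.0941 × 6.8149% + 0.2364 × 4.7560% = 8.2579%.

8.26%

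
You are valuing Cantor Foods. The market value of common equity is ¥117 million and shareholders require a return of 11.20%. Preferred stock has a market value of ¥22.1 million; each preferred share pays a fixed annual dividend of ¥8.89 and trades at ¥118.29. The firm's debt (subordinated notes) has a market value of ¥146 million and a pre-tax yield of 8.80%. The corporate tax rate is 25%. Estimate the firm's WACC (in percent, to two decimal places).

Cost of preferred: Rp = 8.89 / 118.29 = 7.5154%.
Total capital V = 117 + 22.1 + 146 = 285.1.
Equity: weight = 117/285.1 = 0.4104; cost = 11.2%.
Preferred: weight = 22.1/285.1 = 0.0775; cost = 7.5154%.
Subordinated notes: weight = 146/285.1 = 0.5121; after-tax cost = 8.8% × (1 − 25%) = 6.6000%.
WACC = 0.4104 × 11.2000% + 0.0775 × 7.5154% + 0.5121 × 6.6000% = 8.5587%.

8.56%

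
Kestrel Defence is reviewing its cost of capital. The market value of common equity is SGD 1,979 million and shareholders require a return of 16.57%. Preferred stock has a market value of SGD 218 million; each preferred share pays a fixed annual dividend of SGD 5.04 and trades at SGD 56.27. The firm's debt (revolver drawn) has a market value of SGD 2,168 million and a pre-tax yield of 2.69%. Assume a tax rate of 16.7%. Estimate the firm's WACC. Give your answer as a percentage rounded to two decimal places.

9.07%

Cost of preferred: Rp = 5.04 / 56.27 = 8.9568%.
Total capital V = 1979 + 218 + 2168 = 4365.
Equity: weight = 1979/4365 = 0.4534; cost = 16.57%.
Preferred: weight = 218/4365 = 0.0499; cost = 8.9568%.
Revolver drawn: weight = 2168/4365 = 0.4967; after-tax cost = 2.69% × (1 − 16.7%) = 2.2408%.
WACC = 0.4534 × 16.5700% + 0.0499 × 8.9568% + 0.4967 × 2.2408% = 9.0728%.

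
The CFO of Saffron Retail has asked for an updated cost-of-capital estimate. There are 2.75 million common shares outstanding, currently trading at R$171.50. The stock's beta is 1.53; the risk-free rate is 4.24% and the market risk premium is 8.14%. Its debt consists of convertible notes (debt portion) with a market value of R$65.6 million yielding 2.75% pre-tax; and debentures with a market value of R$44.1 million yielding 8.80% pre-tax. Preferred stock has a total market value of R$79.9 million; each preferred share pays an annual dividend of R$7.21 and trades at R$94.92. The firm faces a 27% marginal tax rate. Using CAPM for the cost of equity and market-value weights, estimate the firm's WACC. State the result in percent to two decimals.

13.45%

Cost of equity via CAPM: Re = 4.24% + 1.53 × 8.14% = 16.6942%.
Cost of preferred: Rp = 7.21 / 94.92 = 7.5959%.
Market value of equity E = 171.5 × 2.75m = 471.625m.
Total capital V = 471.625 + 79.9 + 65.6 + 44.1 = 661.225.
Equity: weight = 471.625/661.225 = 0.7133; cost = 16.6942%.
Preferred: weight = 79.9/661.225 = 0.1208; cost = 7.5959%.
Convertible notes (debt portion): weight = 65.6/661.225 = 0.0992; after-tax cost = 2.75% × (1 − 27%) = 2.0075%.
Debentures: weight = 44.1/661.225 = 0.0667; after-tax cost = 8.8% × (1 − 27%) = 6.4240%.
WACC = 0.7133 × 16.6942% + 0.1208 × 7.5959% + 0.0992 × 2.0075% + 0.0667 × 6.4240% = 13.4528%.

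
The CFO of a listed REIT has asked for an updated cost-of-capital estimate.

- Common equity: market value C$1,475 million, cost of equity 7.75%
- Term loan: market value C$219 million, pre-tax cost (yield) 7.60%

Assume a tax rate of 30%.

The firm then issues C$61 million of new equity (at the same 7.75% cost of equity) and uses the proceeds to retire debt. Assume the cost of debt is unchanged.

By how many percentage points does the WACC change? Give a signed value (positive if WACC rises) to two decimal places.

Current WACC:
Total capital V = 1475 + 219 = 1694.
Equity: weight = 1475/1694 = 0.8707; cost = 7.75%.
Term loan: weight = 219/1694 = 0.1293; after-tax cost = 7.6% × (1 − 30%) = 5.3200%.
WACC = 0.8707 × 7.7500% + 0.1293 × 5.3200% = 7.4359%.
After the change:
Total capital V = 1536 + 158 = 1694.
Equity: weight = 1536/1694 = 0.9067; cost = 7.75%.
Term loan: weight = 158/1694 = 0.0933; after-tax cost = 7.6% × (1 − 30%) = 5.3200%.
WACC = 0.9067 × 7.7500% + 0.0933 × 5.3200% = 7.5234%.
Change in WACC = 7.5234% − 7.4359% = 0.0875 pp.

+0.09 pp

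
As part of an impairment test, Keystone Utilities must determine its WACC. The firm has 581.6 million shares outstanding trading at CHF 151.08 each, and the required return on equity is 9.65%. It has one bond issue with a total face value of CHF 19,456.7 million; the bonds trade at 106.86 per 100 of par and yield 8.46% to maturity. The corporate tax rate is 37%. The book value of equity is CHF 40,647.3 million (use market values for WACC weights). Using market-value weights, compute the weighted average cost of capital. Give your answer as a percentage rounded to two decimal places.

Market value of equity E = 151.08 × 581.6m = 87868.128m. Market value of debt D = 19456.7m × 106.86/100 = 20791.42962m.
Total capital V = 87868.128 + 20791.42962 = 108659.55762.
Equity: weight = 87868.128/108659.55762 = 0.8087; cost = 9.65%.
Bonds outstanding: weight = 20791.42962/108659.55762 = 0.1913; after-tax cost = 8.46% × (1 − 37%) = 5.3298%.
WACC = 0.8087 × 9.6500% + 0.1913 × 5.3298% = 8.8234%.

8.82%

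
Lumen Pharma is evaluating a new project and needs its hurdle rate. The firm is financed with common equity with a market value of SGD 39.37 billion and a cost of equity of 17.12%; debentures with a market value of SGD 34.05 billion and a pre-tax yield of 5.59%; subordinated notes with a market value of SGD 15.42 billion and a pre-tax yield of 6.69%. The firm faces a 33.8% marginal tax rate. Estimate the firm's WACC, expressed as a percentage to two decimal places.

9.77%

Total capital V = 39.37 + 34.05 + 15.42 = 88.84.
Equity: weight = 39.37/88.84 = 0.4432; cost = 17.12%.
Debentures: weight = 34.05/88.84 = 0.3833; after-tax cost = 5.59% × (1 − 33.8%) = 3.7006%.
Subordinated notes: weight = 15.42/88.84 = 0.1736; after-tax cost = 6.69% × (1 − 33.8%) = 4.4288%.
WACC = 0.4432 × 17.1200% + 0.3833 × 3.7006% + 0.1736 × 4.4288% = 9.7739%.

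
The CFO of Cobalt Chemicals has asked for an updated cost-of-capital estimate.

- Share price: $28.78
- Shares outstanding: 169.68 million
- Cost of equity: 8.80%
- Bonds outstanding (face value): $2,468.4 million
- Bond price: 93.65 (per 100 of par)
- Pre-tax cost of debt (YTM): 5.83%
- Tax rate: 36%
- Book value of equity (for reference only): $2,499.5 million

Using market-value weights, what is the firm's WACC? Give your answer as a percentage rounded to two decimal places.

7.17%

Market value of equity E = 28.78 × 169.68m = 4883.3904m. Market value of debt D = 2468.4m × 93.65/100 = 2311.6566m.
Total capital V = 4883.3904 + 2311.6566 = 7195.047.
Equity: weight = 4883.3904/7195.047 = 0.6787; cost = 8.8%.
Bonds outstanding: weight = 2311.6566/7195.047 = 0.3213; after-tax cost = 5.83% × (1 − 36%) = 3.7312%.
WACC = 0.6787 × 8.8000% + 0.3213 × 3.7312% = 7.1715%.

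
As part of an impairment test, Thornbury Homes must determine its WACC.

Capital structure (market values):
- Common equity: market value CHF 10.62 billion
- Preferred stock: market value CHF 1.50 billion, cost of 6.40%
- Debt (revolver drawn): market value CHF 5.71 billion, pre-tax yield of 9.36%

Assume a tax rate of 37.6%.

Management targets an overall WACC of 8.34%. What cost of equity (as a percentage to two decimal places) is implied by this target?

9.96%

Total capital V = 10.62 + 1.5 + 5.71 = 17.83.
Equity weight = 10.62/17.83 = 0.5956.
Preferred weight = 1.5/17.83 = 0.0841.
Revolver drawn weight = 5.71/17.83 = 0.3202.
Debt contribution = 0.3202 × 9.36% × (1 − 37.6%) = 1.8704%.
Preferred contribution = 0.0841 × 6.4% = 0.5384%.
Required equity contribution = 8.34% − 2.4089% = 5.9311%.
Re = 5.9311% / 0.5956 = 9.9578%.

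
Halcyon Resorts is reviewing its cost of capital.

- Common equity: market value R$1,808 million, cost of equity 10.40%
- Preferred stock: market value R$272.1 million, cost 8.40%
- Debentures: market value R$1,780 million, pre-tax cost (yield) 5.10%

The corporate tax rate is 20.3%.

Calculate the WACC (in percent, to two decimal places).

7.34%

Total capital V = 1808 + 272.1 + 1780 = 3860.1.
Equity: weight = 1808/3860.1 = 0.4684; cost = 10.4%.
Preferred: weight = 272.1/3860.1 = 0.0705; cost = 8.4%.
Debentures: weight = 1780/3860.1 = 0.4611; after-tax cost = 5.1% × (1 − 20.3%) = 4.0647%.
WACC = 0.4684 × 10.4000% + 0.0705 × 8.4000% + 0.4611 × 4.0647% = 7.3376%.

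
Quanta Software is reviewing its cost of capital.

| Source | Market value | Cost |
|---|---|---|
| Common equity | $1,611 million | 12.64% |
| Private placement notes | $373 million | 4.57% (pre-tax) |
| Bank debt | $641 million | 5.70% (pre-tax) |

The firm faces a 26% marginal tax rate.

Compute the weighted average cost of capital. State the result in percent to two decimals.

9.27%

Total capital V = 1611 + 373 + 641 = 2625.
Equity: weight = 1611/2625 = 0.6137; cost = 12.64%.
Private placement notes: weight = 373/2625 = 0.1421; after-tax cost = 4.57% × (1 − 26%) = 3.3818%.
Bank debt: weight = 641/2625 = 0.2442; after-tax cost = 5.7% × (1 − 26%) = 4.2180%.
WACC = 0.6137 × 12.6400% + 0.1421 × 3.3818% + 0.2442 × 4.2180% = 9.2679%.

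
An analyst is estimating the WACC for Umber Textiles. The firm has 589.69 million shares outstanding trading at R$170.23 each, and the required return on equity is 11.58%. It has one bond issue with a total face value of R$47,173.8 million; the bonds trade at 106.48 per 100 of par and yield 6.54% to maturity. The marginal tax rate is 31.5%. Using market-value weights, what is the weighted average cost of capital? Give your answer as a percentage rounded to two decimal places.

9.21%

Market value of equity E = 170.23 × 589.69m = 100382.9287m. Market value of debt D = 47173.8m × 106.48/100 = 50230.66224m.
Total capital V = 100382.9287 + 50230.66224 = 150613.59094.
Equity: weight = 100382.9287/150613.59094 = 0.6665; cost = 11.58%.
Bonds outstanding: weight = 50230.66224/150613.59094 = 0.3335; after-tax cost = 6.54% × (1 − 31.5%) = 4.4799%.
WACC = 0.6665 × 11.5800% + 0.3335 × 4.4799% = 9.2121%.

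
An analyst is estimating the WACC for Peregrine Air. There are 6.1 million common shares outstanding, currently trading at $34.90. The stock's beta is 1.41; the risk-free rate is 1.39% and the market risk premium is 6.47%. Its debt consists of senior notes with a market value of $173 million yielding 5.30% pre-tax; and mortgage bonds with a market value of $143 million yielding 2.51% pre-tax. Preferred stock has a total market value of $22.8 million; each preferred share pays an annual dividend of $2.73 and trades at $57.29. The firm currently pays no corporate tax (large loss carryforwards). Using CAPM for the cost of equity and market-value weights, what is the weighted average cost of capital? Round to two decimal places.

6.57%

Cost of equity via CAPM: Re = 1.39% + 1.41 × 6.47% = 10.5127%.
Cost of preferred: Rp = 2.73 / 57.29 = 4.7652%.
Market value of equity E = 34.9 × 6.1m = 212.89m.
Total capital V = 212.89 + 22.8 + 173 + 143 = 551.69.
Equity: weight = 212.89/551.69 = 0.3859; cost = 10.5127%.
Preferred: weight = 22.8/551.69 = 0.0413; cost = 4.7652%.
Senior notes: weight = 173/551.69 = 0.3136; after-tax cost = 5.3% × (1 − 0%) = 5.3000%.
Mortgage bonds: weight = 143/551.69 = 0.2592; after-tax cost = 2.51% × (1 − 0%) = 2.5100%.
WACC = 0.3859 × 10.5127% + 0.0413 × 4.7652% + 0.3136 × 5.3000% + 0.2592 × 2.5100% = 6.5662%.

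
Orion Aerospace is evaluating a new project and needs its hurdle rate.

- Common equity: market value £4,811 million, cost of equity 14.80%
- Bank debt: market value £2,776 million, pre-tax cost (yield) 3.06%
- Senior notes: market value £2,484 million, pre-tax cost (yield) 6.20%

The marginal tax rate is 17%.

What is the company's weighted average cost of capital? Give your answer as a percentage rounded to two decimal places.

9.04%

Total capital V = 4811 + 2776 + 2484 = 10071.
Equity: weight = 4811/10071 = 0.4777; cost = 14.8%.
Bank debt: weight = 2776/10071 = 0.2756; after-tax cost = 3.06% × (1 − 17%) = 2.5398%.
Senior notes: weight = 2484/10071 = 0.2466; after-tax cost = 6.2% × (1 − 17%) = 5.1460%.
WACC = 0.4777 × 14.8000% + 0.2756 × 2.5398% + 0.2466 × 5.1460% = 9.0394%.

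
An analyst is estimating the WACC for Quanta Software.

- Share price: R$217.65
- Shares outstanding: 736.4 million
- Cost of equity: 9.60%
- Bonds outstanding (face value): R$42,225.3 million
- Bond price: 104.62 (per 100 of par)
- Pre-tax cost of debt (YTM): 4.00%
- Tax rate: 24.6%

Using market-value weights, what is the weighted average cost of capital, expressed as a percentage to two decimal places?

8.18%

Market value of equity E = 217.65 × 736.4m = 160277.46m. Market value of debt D = 42225.3m × 104.62/100 = 44176.10886m.
Total capital V = 160277.46 + 44176.10886 = 204453.56886.
Equity: weight = 160277.46/204453.56886 = 0.7839; cost = 9.6%.
Bonds outstanding: weight = 44176.10886/204453.56886 = 0.2161; after-tax cost = 4% × (1 − 24.6%) = 3.0160%.
WACC = 0.7839 × 9.6000% + 0.2161 × 3.0160% = 8.1774%.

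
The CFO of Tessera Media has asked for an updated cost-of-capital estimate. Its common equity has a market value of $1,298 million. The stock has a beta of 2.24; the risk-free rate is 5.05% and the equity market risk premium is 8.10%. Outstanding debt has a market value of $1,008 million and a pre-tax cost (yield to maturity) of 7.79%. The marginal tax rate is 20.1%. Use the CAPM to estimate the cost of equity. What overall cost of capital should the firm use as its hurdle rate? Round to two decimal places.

15.78%

Cost of equity via CAPM: Re = 5.05% + 2.24 × 8.1% = 23.1940%.
Total capital V = 1298 + 1008 = 2306.
Equity: weight = 1298/2306 = 0.5629; cost = 23.194%.
Debt: weight = 1008/2306 = 0.4371; after-tax cost = 7.79% × (1 − 20.1%) = 6.2242%.
WACC = 0.5629 × 23.1940% + 0.4371 × 6.2242% = 15.7762%.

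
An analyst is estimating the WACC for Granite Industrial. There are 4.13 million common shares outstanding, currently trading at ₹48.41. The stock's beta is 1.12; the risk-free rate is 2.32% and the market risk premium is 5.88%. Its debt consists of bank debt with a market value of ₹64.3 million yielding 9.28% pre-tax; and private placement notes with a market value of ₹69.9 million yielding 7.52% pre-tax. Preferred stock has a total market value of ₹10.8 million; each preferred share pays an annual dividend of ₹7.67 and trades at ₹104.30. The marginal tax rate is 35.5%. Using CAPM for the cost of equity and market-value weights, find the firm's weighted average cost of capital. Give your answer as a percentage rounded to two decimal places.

7.49%

Cost of equity via CAPM: Re = 2.32% + 1.12 × 5.88% = 8.9056%.
Cost of preferred: Rp = 7.67 / 104.3 = 7.3538%.
Market value of equity E = 48.41 × 4.13m = 199.9333m.
Total capital V = 199.9333 + 10.8 + 64.3 + 69.9 = 344.9333.
Equity: weight = 199.9333/344.9333 = 0.5796; cost = 8.9056%.
Preferred: weight = 10.8/344.9333 = 0.0313; cost = 7.3538%.
Bank debt: weight = 64.3/344.9333 = 0.1864; after-tax cost = 9.28% × (1 − 35.5%) = 5.9856%.
Private placement notes: weight = 69.9/344.9333 = 0.2026; after-tax cost = 7.52% × (1 − 35.5%) = 4.8504%.
WACC = 0.5796 × 8.9056% + 0.0313 × 7.3538% + 0.1864 × 5.9856% + 0.2026 × 4.8504% = 7.4909%.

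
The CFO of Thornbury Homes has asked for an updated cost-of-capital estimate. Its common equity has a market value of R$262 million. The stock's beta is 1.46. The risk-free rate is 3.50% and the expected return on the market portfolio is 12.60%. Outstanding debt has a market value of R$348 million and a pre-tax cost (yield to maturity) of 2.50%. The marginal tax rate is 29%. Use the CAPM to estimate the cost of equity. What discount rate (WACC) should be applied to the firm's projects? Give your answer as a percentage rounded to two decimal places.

Market risk premium = 12.6% − 3.5% = 9.1%.
Cost of equity via CAPM: Re = 3.5% + 1.46 × 9.1% = 16.7860%.
Total capital V = 262 + 348 = 610.
Equity: weight = 262/610 = 0.4295; cost = 16.786%.
Debt: weight = 348/610 = 0.5705; after-tax cost = 2.5% × (1 − 29%) = 1.7750%.
WACC = 0.4295 × 16.7860% + 0.5705 × 1.7750% = 8.2223%.

8.22%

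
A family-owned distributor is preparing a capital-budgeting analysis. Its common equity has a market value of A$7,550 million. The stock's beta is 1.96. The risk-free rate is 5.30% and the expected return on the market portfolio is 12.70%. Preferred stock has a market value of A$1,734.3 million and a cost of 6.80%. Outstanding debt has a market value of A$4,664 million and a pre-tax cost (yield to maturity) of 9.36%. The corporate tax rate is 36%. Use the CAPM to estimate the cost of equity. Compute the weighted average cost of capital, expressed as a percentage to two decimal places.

13.57%

Market risk premium = 12.7% − 5.3% = 7.4%.
Cost of equity via CAPM: Re = 5.3% + 1.96 × 7.4% = 19.8040%.
Total capital V = 7550 + 1734.3 + 4664 = 13948.3.
Equity: weight = 7550/13948.3 = 0.5413; cost = 19.804%.
Preferred: weight = 1734.3/13948.3 = 0.1243; cost = 6.8%.
Debt: weight = 4664/13948.3 = 0.3344; after-tax cost = 9.36% × (1 − 36%) = 5.9904%.
WACC = 0.5413 × 19.8040% + 0.1243 × 6.8000% + 0.3344 × 5.9904% = 13.5682%.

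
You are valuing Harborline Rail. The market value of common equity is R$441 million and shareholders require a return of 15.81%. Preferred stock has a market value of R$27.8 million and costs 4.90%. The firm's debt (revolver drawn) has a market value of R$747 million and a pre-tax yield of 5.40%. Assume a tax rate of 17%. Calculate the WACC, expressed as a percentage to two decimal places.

Total capital V = 441 + 27.8 + 747 = 1215.8.
Equity: weight = 441/1215.8 = 0.3627; cost = 15.81%.
Preferred: weight = 27.8/1215.8 = 0.0229; cost = 4.9%.
Revolver drawn: weight = 747/1215.8 = 0.6144; after-tax cost = 5.4% × (1 − 17%) = 4.4820%.
WACC = 0.3627 × 15.8100% + 0.0229 × 4.9000% + 0.6144 × 4.4820% = 8.6005%.

8.60%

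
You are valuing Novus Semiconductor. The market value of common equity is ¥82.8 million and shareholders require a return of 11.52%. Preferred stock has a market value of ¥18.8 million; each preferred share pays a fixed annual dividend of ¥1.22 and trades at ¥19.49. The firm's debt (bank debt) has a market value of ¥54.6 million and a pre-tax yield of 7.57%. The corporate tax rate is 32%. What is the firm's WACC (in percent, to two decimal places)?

8.66%

Cost of preferred: Rp = 1.22 / 19.49 = 6.2596%.
Total capital V = 82.8 + 18.8 + 54.6 = 156.2.
Equity: weight = 82.8/156.2 = 0.5301; cost = 11.52%.
Preferred: weight = 18.8/156.2 = 0.1204; cost = 6.2596%.
Bank debt: weight = 54.6/156.2 = 0.3496; after-tax cost = 7.57% × (1 − 32%) = 5.1476%.
WACC = 0.5301 × 11.5200% + 0.1204 × 6.2596% + 0.3496 × 5.1476% = 8.6594%.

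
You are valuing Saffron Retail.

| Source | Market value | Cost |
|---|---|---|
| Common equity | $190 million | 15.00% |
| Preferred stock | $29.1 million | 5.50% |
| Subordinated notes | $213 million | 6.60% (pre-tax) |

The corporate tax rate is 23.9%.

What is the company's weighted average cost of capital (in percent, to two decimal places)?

9.44%

Total capital V = 190 + 29.1 + 213 = 432.1.
Equity: weight = 190/432.1 = 0.4397; cost = 15%.
Preferred: weight = 29.1/432.1 = 0.0673; cost = 5.5%.
Subordinated notes: weight = 213/432.1 = 0.4929; after-tax cost = 6.6% × (1 − 23.9%) = 5.0226%.
WACC = 0.4397 × 15.0000% + 0.0673 × 5.5000% + 0.4929 × 5.0226% = 9.4419%.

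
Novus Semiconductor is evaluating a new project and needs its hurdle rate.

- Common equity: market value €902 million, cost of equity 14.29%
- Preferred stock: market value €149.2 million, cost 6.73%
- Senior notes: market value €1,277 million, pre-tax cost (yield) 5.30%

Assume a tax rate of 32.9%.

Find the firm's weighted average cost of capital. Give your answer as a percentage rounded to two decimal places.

Total capital V = 902 + 149.2 + 1277 = 2328.2.
Equity: weight = 902/2328.2 = 0.3874; cost = 14.29%.
Preferred: weight = 149.2/2328.2 = 0.0641; cost = 6.73%.
Senior notes: weight = 1277/2328.2 = 0.5485; after-tax cost = 5.3% × (1 − 32.9%) = 3.5563%.
WACC = 0.3874 × 14.2900% + 0.0641 × 6.7300% + 0.5485 × 3.5563% = 7.9182%.

7.92%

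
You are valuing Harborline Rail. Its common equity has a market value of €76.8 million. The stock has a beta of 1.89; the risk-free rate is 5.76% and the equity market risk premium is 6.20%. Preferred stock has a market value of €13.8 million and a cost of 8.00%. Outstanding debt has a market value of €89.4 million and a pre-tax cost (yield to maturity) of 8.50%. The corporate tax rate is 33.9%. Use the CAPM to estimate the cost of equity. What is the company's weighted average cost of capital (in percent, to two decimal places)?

Cost of equity via CAPM: Re = 5.76% + 1.89 × 6.2% = 17.4780%.
Total capital V = 76.8 + 13.8 + 89.4 = 180.
Equity: weight = 76.8/180 = 0.4267; cost = 17.478%.
Preferred: weight = 13.8/180 = 0.0767; cost = 8%.
Debt: weight = 89.4/180 = 0.4967; after-tax cost = 8.5% × (1 − 33.9%) = 5.6185%.
WACC = 0.4267 × 17.4780% + 0.0767 × 8.0000% + 0.4967 × 5.6185% = 10.8611%.

10.86%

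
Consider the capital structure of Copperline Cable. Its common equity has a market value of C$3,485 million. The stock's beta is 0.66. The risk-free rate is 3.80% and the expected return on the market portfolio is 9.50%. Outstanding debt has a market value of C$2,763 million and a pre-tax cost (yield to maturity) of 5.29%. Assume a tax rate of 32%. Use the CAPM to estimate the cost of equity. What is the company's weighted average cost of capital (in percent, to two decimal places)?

5.81%

Market risk premium = 9.5% − 3.8% = 5.7%.
Cost of equity via CAPM: Re = 3.8% + 0.66 × 5.7% = 7.5620%.
Total capital V = 3485 + 2763 = 6248.
Equity: weight = 3485/6248 = 0.5578; cost = 7.562%.
Debt: weight = 2763/6248 = 0.4422; after-tax cost = 5.29% × (1 − 32%) = 3.5972%.
WACC = 0.5578 × 7.5620% + 0.4422 × 3.5972% = 5.8087%.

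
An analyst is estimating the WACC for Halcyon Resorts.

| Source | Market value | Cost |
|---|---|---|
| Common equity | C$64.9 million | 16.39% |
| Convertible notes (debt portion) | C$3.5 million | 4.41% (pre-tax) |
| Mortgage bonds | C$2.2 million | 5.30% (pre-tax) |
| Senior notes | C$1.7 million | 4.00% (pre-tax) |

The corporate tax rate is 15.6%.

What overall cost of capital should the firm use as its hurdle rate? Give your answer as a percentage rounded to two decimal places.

Total capital V = 64.9 + 3.5 + 2.2 + 1.7 = 72.3.
Equity: weight = 64.9/72.3 = 0.8976; cost = 16.39%.
Convertible notes (debt portion): weight = 3.5/72.3 = 0.0484; after-tax cost = 4.41% × (1 − 15.6%) = 3.7220%.
Mortgage bonds: weight = 2.2/72.3 = 0.0304; after-tax cost = 5.3% × (1 − 15.6%) = 4.4732%.
Senior notes: weight = 1.7/72.3 = 0.0235; after-tax cost = 4% × (1 − 15.6%) = 3.3760%.
WACC = 0.8976 × 16.3900% + 0.0484 × 3.7220% + 0.0304 × 4.4732% + 0.0235 × 3.3760% = 15.1081%.

15.11%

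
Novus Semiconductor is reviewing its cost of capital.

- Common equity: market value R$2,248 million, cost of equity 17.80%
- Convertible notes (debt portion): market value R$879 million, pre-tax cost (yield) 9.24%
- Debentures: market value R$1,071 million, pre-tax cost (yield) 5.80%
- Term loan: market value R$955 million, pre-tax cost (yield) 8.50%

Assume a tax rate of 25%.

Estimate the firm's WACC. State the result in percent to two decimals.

11.03%

Total capital V = 2248 + 879 + 1071 + 955 = 5153.
Equity: weight = 2248/5153 = 0.4363; cost = 17.8%.
Convertible notes (debt portion): weight = 879/5153 = 0.1706; after-tax cost = 9.24% × (1 − 25%) = 6.9300%.
Debentures: weight = 1071/5153 = 0.2078; after-tax cost = 5.8% × (1 − 25%) = 4.3500%.
Term loan: weight = 955/5153 = 0.1853; after-tax cost = 8.5% × (1 − 25%) = 6.3750%.
WACC = 0.4363 × 17.8000% + 0.1706 × 6.9300% + 0.2078 × 4.3500% + 0.1853 × 6.3750% = 11.0330%.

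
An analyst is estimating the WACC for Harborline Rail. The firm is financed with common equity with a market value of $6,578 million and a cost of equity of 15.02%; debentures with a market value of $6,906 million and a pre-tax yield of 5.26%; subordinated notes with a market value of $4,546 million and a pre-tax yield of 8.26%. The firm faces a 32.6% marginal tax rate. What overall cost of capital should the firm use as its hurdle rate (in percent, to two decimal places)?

Total capital V = 6578 + 6906 + 4546 = 18030.
Equity: weight = 6578/18030 = 0.3648; cost = 15.02%.
Debentures: weight = 6906/18030 = 0.3830; after-tax cost = 5.26% × (1 − 32.6%) = 3.5452%.
Subordinated notes: weight = 4546/18030 = 0.2521; after-tax cost = 8.26% × (1 − 32.6%) = 5.5672%.
WACC = 0.3648 × 15.0200% + 0.3830 × 3.5452% + 0.2521 × 5.5672% = 8.2415%.

8.24%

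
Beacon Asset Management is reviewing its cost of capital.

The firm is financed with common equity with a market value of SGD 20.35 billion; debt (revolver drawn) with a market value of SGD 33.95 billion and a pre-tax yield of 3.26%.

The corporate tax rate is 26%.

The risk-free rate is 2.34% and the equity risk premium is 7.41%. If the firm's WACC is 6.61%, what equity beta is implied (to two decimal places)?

1.52

Total capital V = 20.35 + 33.95 = 54.3.
Equity weight = 20.35/54.3 = 0.3748.
Revolver drawn weight = 33.95/54.3 = 0.6252.
Debt contribution = 0.6252 × 3.26% × (1 − 26%) = 1.5083%.
Required equity contribution = 6.61% − 1.5083% = 5.1017%  ⇒  Re = 13.6129%.
CAPM: 13.6129% = 2.34% + β × 7.41%  ⇒  β = 1.5213.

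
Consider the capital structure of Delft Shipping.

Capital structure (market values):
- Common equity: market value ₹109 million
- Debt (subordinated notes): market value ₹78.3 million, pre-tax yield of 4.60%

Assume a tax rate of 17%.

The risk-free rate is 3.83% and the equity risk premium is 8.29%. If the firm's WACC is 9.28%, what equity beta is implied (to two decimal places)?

Total capital V = 109 + 78.3 = 187.3.
Equity weight = 109/187.3 = 0.5820.
Subordinated notes weight = 78.3/187.3 = 0.4180.
Debt contribution = 0.4180 × 4.6% × (1 − 17%) = 1.5961%.
Required equity contribution = 9.28% − 1.5961% = 7.6839%  ⇒  Re = 13.2036%.
CAPM: 13.2036% = 3.83% + β × 8.29%  ⇒  β = 1.1307.

1.13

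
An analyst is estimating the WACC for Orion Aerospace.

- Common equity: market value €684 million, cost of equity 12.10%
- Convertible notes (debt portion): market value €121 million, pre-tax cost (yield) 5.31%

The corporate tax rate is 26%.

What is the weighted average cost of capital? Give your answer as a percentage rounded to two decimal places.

10.87%

Total capital V = 684 + 121 = 805.
Equity: weight = 684/805 = 0.8497; cost = 12.1%.
Convertible notes (debt portion): weight = 121/805 = 0.1503; after-tax cost = 5.31% × (1 − 26%) = 3.9294%.
WACC = 0.8497 × 12.1000% + 0.1503 × 3.9294% = 10.8719%.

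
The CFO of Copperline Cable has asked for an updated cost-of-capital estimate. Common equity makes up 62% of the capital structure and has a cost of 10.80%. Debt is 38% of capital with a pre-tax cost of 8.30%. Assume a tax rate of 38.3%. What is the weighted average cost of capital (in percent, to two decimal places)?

After-tax cost of debt = 8.3% × (1 − 38.3%) = 5.1211%.
WACC = 0.620 × 10.8000% + 0.380 × 5.1211% = 8.6420%.

8.64%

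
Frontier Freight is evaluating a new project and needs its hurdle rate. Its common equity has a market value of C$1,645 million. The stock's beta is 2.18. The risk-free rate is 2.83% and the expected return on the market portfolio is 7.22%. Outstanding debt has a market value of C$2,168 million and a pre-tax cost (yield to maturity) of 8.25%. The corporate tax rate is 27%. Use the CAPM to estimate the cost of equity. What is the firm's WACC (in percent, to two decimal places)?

8.77%

Market risk premium = 7.22% − 2.83% = 4.39%.
Cost of equity via CAPM: Re = 2.83% + 2.18 × 4.39% = 12.4002%.
Total capital V = 1645 + 2168 = 3813.
Equity: weight = 1645/3813 = 0.4314; cost = 12.4002%.
Debt: weight = 2168/3813 = 0.5686; after-tax cost = 8.25% × (1 − 27%) = 6.0225%.
WACC = 0.4314 × 12.4002% + 0.5686 × 6.0225% = 8.7740%.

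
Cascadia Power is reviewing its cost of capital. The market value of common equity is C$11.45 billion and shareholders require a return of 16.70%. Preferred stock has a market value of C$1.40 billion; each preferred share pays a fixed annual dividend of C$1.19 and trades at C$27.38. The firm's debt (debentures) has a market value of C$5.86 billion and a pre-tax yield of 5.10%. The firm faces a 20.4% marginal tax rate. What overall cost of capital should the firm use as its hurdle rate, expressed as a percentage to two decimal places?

11.82%

Cost of preferred: Rp = 1.19 / 27.38 = 4.3462%.
Total capital V = 11.45 + 1.4 + 5.86 = 18.71.
Equity: weight = 11.45/18.71 = 0.6120; cost = 16.7%.
Preferred: weight = 1.4/18.71 = 0.0748; cost = 4.3462%.
Debentures: weight = 5.86/18.71 = 0.3132; after-tax cost = 5.1% × (1 − 20.4%) = 4.0596%.
WACC = 0.6120 × 16.7000% + 0.0748 × 4.3462% + 0.3132 × 4.0596% = 11.8166%.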